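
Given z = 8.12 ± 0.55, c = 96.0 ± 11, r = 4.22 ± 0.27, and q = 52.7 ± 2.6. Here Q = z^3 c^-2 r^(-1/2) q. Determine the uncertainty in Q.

0.465

Since Q is a product/quotient, work with relative uncertainties:
  (3·δz/z)² = (3×0.0677)² = 0.0413;  (-2·δc/c)² = (-2×0.115)² = 0.0525;  (−½·δr/r)² = (-0.5×0.0640)² = 0.00102;  (1·δq/q)² = (1×0.0493)² = 0.00243
δQ/Q = √(0.0973) = 0.312
Q = 1.49, so δQ = 0.312 × 1.49 = 0.465.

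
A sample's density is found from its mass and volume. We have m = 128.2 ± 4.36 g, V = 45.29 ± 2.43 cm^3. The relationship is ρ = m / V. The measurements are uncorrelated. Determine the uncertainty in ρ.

0.180 g/cm^3

For a monomial ρ ∝ m, V^-1, fractional errors add in quadrature:
  (1·δm/m)² = (1×0.0340)² = 0.00116;  (-1·δV/V)² = (-1×0.0537)² = 0.00288
δρ/ρ = √(0.00404) = 0.0635
ρ = 2.831 g/cm^3, so δρ = 0.0635 × 2.831 = 0.180 g/cm^3.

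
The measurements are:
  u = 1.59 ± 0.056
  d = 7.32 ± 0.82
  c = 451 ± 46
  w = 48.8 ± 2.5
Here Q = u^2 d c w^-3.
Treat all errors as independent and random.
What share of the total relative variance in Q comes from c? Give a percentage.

(δQ/Q)² = (2·δu/u)² + (1·δd/d)² + (1·δc/c)² + (-3·δw/w)²
  u term: (2×0.0352)² = 0.00496
  d term: (1×0.112)² = 0.0125
  c term: (1×0.102)² = 0.0104
  w term: (-3×0.0512)² = 0.0236
Total = 0.0515. Share from c = 0.0104/0.0515 = 0.202.

20.2%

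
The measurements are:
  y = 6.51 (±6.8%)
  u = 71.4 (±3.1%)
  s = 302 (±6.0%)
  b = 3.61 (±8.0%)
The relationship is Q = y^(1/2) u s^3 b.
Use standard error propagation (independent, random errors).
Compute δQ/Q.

0.202

For a monomial Q ∝ y^(1/2), u, s^3, b, fractional errors add in quadrature:
  (½·δy/y)² = (0.5×0.0680)² = 0.00116;  (1·δu/u)² = (1×0.0310)² = 0.000961;  (3·δs/s)² = (3×0.0600)² = 0.0324;  (1·δb/b)² = (1×0.0800)² = 0.00640
δQ/Q = √(0.0409) = 0.202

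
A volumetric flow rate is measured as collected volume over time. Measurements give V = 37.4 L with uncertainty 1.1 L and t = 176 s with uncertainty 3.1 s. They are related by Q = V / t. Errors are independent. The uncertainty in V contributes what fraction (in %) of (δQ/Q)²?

(δQ/Q)² = (1·δV/V)² + (-1·δt/t)²
  V term: (1×0.0294)² = 0.000865
  t term: (-1×0.0176)² = 0.000310
Total = 0.00118. Share from V = 0.000865/0.00118 = 0.736.

73.6%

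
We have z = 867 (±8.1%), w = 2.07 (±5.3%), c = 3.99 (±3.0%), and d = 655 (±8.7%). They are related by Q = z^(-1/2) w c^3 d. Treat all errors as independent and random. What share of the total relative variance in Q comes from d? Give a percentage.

37.6%

(δQ/Q)² = (−½·δz/z)² + (1·δw/w)² + (3·δc/c)² + (1·δd/d)²
  z term: (-0.5×0.0810)² = 0.00164
  w term: (1×0.0530)² = 0.00281
  c term: (3×0.0300)² = 0.00810
  d term: (1×0.0870)² = 0.00757
Total = 0.0201. Share from d = 0.00757/0.0201 = 0.376.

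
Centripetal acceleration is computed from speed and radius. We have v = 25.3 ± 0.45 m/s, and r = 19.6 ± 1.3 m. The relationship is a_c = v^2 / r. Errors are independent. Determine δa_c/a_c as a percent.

7.53%

For a monomial a_c ∝ v^2, r^-1, fractional errors add in quadrature:
  (2·δv/v)² = (2×0.0178)² = 0.00127;  (-1·δr/r)² = (-1×0.0663)² = 0.00440
δa_c/a_c = √(0.00566) = 0.0753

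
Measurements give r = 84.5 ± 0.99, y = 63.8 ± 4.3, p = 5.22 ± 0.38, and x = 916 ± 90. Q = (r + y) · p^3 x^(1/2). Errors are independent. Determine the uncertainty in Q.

1.44e+05

Let u = r + y = 148. δu = √(δr² + δy²) = √(0.980 + 18.5) = 4.41, so δu/u = 0.0298.
Q is then a monomial in u, p, x:
δQ/Q = √((δu/u)² + (3·δp/p)² + (½·δx/x)²) = √(0.000885 + 0.0477 + 0.00241) = 0.226
Q = 6.38e+05, so δQ = 0.226 × 6.38e+05 = 1.44e+05.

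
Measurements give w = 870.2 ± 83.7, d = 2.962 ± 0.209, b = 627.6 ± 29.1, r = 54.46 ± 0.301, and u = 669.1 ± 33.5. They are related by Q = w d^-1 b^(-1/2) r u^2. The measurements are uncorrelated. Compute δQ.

4.51e+07

For a monomial Q ∝ w, d^-1, b^(-1/2), r, u^2, fractional errors add in quadrature:
  (1·δw/w)² = (1×0.0962)² = 0.00925;  (-1·δd/d)² = (-1×0.0706)² = 0.00498;  (−½·δb/b)² = (-0.5×0.0464)² = 0.000537;  (1·δr/r)² = (1×0.00553)² = 3.05e-05;  (2·δu/u)² = (2×0.0501)² = 0.0100
δQ/Q = √(0.0248) = 0.158
Q = 2.859e+08, so δQ = 0.158 × 2.859e+08 = 4.51e+07.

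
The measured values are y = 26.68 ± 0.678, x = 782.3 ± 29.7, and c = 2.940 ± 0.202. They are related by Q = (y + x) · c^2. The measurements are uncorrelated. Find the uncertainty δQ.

995

Let u = y + x = 809.0. δu = √(δy² + δx²) = √(0.460 + 882) = 29.7, so δu/u = 0.0367.
Q is then a monomial in u, c:
δQ/Q = √((δu/u)² + (2·δc/c)²) = √(0.00135 + 0.0189) = 0.142
Q = 6992, so δQ = 0.142 × 6992 = 995.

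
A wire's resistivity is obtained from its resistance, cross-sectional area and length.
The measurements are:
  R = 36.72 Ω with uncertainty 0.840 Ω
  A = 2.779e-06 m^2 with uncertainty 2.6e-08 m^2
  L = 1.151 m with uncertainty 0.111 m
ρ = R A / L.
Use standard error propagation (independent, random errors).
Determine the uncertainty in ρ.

Since ρ is a product/quotient, work with relative uncertainties:
  (1·δR/R)² = (1×0.0229)² = 0.000523;  (1·δA/A)² = (1×0.00936)² = 8.75e-05;  (-1·δL/L)² = (-1×0.0964)² = 0.00930
δρ/ρ = √(0.00991) = 0.0996
ρ = 8.866e-05 Ω·m, so δρ = 0.0996 × 8.866e-05 = 8.83e-06 Ω·m.

8.83e-06 Ω·m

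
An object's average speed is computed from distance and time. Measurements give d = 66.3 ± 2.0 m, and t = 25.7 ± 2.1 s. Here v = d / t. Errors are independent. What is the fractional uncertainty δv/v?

v is a product of powers, so relative uncertainties combine in quadrature:
  (1·δd/d)² = (1×0.0302)² = 0.000910;  (-1·δt/t)² = (-1×0.0817)² = 0.00668
δv/v = √(0.00759) = 0.0871

0.0871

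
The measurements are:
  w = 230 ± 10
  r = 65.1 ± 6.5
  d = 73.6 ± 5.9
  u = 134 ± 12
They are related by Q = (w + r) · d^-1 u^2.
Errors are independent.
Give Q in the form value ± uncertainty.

72000 ± 14400

Let h = w + r = 295. δh = √(δw² + δr²) = √(100 + 42.2) = 11.9, so δh/h = 0.0404.
Q is then a monomial in h, d, u:
δQ/Q = √((δh/h)² + (-1·δd/d)² + (2·δu/u)²) = √(0.00163 + 0.00643 + 0.0321) = 0.200
Q = 72000, so δQ = 0.200 × 72000 = 14400.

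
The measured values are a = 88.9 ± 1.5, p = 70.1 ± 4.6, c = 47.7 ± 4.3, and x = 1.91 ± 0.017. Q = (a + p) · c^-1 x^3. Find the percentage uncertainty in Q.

9.88%

Let u = a + p = 159. δu = √(δa² + δp²) = √(2.25 + 21.2) = 4.84, so δu/u = 0.0304.
Q is then a monomial in u, c, x:
δQ/Q = √((δu/u)² + (-1·δc/c)² + (3·δx/x)²) = √(0.000926 + 0.00813 + 0.000713) = 0.0988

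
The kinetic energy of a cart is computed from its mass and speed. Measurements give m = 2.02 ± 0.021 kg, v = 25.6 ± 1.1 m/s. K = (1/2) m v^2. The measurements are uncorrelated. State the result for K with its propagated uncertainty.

662 ± 57.3 J

Relative error in a monomial: (δK/K)² = Σ (nᵢ · δxᵢ/xᵢ)².
  (1·δm/m)² = (1×0.0104)² = 0.000108;  (2·δv/v)² = (2×0.0430)² = 0.00739
δK/K = √(0.00749) = 0.0866
K = 662 J, so δK = 0.0866 × 662 = 57.3 J.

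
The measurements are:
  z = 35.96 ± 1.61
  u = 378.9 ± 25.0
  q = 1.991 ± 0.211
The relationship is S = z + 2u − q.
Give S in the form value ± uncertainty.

791.8 ± 50.0

Each term contributes (cᵢ δxᵢ)² to (δS)²:
  (δz)² = 2.59;  (2·δu)² = 2500;  (δq)² = 0.0445
δS = √(2500) = 50.0
S = 791.8.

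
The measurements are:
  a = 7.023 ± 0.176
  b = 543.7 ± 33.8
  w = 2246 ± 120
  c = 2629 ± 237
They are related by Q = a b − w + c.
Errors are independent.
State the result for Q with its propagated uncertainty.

Let p = a·b = 3818. δp/p = √((1·δa/a)² + (1·δb/b)²) = √(0.000628 + 0.00386) = 0.0670, so δp = 256.
Q = p − w + c: δQ = √(δp² + δw² + δc²) = √(65500 + 14400 + 56200) = 369
Q = 4201.

4201 ± 369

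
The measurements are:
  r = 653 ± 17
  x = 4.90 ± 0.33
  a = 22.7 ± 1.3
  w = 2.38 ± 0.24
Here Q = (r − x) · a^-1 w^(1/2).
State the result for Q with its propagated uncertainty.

44.0 ± 3.55

Let u = r − x = 648. δu = √(δr² + δx²) = √(289 + 0.109) = 17.0, so δu/u = 0.0262.
Q is then a monomial in u, a, w:
δQ/Q = √((δu/u)² + (-1·δa/a)² + (½·δw/w)²) = √(0.000688 + 0.00328 + 0.00254) = 0.0807
Q = 44.0, so δQ = 0.0807 × 44.0 = 3.55.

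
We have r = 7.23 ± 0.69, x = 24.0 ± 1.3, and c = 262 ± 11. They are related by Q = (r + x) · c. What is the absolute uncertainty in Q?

Let u = r + x = 31.2. δu = √(δr² + δx²) = √(0.476 + 1.69) = 1.47, so δu/u = 0.0471.
Q is then a monomial in u, c:
δQ/Q = √((δu/u)² + (1·δc/c)²) = √(0.00222 + 0.00176) = 0.0631
Q = 8180, so δQ = 0.0631 × 8180 = 516.

516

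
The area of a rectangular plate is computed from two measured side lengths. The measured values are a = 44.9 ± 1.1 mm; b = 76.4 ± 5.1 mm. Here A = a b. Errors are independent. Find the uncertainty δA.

244 mm^2

For a monomial A ∝ a, b, fractional errors add in quadrature:
  (1·δa/a)² = (1×0.0245)² = 0.000600;  (1·δb/b)² = (1×0.0668)² = 0.00446
δA/A = √(0.00506) = 0.0711
A = 3430 mm^2, so δA = 0.0711 × 3430 = 244 mm^2.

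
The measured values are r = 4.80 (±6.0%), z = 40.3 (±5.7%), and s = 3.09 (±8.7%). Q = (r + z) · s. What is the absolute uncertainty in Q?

Let u = r + z = 45.1. δu = √(δr² + δz²) = √(0.0829 + 5.28) = 2.32, so δu/u = 0.0513.
Q is then a monomial in u, s:
δQ/Q = √((δu/u)² + (1·δs/s)²) = √(0.00263 + 0.00757) = 0.101
Q = 139, so δQ = 0.101 × 139 = 14.1.

14.1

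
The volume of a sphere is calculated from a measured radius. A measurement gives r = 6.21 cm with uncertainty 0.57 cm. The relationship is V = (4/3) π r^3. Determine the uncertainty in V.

276 cm^3

Since V is a product/quotient, work with relative uncertainties:
  (3·δr/r)² = (3×0.0918)² = 0.0758
δV/V = √(0.0758) = 0.275
V = 1000 cm^3, so δV = 0.275 × 1000 = 276 cm^3.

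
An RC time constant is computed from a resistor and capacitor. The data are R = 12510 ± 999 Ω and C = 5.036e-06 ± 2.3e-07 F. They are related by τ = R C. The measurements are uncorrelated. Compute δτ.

τ is a product of powers, so relative uncertainties combine in quadrature:
  (1·δR/R)² = (1×0.0799)² = 0.00638;  (1·δC/C)² = (1×0.0457)² = 0.00209
δτ/τ = √(0.00846) = 0.0920
τ = 0.06300 s, so δτ = 0.0920 × 0.06300 = 0.00580 s.

0.00580 s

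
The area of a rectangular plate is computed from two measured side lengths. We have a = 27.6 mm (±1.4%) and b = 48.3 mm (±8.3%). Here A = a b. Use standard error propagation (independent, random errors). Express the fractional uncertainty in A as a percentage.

8.42%

Since A is a product/quotient, work with relative uncertainties:
  (1·δa/a)² = (1×0.0140)² = 0.000196;  (1·δb/b)² = (1×0.0830)² = 0.00689
δA/A = √(0.00709) = 0.0842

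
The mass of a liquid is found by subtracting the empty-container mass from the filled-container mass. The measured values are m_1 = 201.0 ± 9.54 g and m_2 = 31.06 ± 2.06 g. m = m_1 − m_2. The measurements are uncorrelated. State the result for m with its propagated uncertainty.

169.9 ± 9.76 g

For a sum/difference, combine absolute errors in quadrature:
  (δm_1)² = 91.0;  (δm_2)² = 4.24
δm = √(95.3) = 9.76 g
m = 169.9 g.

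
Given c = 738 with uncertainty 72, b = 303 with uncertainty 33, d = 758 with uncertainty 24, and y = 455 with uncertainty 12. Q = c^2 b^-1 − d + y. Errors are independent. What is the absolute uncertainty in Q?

Let p = c^2·b^-1 = 1800. δp/p = √((2·δc/c)² + (-1·δb/b)²) = √(0.0381 + 0.0119) = 0.223, so δp = 402.
Q = p − d + y: δQ = √(δp² + δd² + δy²) = √(1.61e+05 + 576 + 144) = 403

403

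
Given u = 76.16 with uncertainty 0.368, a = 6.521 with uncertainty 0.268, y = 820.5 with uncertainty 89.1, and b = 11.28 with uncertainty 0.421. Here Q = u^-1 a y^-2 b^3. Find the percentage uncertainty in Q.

Since Q is a product/quotient, work with relative uncertainties:
  (-1·δu/u)² = (-1×0.00483)² = 2.33e-05;  (1·δa/a)² = (1×0.0411)² = 0.00169;  (-2·δy/y)² = (-2×0.109)² = 0.0472;  (3·δb/b)² = (3×0.0373)² = 0.0125
δQ/Q = √(0.0614) = 0.248

24.8%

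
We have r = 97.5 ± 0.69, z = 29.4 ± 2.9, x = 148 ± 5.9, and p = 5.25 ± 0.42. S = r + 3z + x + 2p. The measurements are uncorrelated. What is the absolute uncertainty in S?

Absolute uncertainties add in quadrature for a linear combination:
  (δr)² = 0.476;  (3·δz)² = 75.7;  (δx)² = 34.8;  (2·δp)² = 0.706
δS = √(112) = 10.6

10.6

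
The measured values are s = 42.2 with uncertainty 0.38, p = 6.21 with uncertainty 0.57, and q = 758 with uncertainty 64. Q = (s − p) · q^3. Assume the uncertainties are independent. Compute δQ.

Let u = s − p = 36.0. δu = √(δs² + δp²) = √(0.144 + 0.325) = 0.685, so δu/u = 0.0190.
Q is then a monomial in u, q:
δQ/Q = √((δu/u)² + (3·δq/q)²) = √(0.000362 + 0.0642) = 0.254
Q = 1.57e+10, so δQ = 0.254 × 1.57e+10 = 3.98e+09.

3.98e+09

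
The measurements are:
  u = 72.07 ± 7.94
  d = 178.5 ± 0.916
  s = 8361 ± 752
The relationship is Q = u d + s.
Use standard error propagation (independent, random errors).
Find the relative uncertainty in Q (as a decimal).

0.0757

Let p = u·d = 12860. δp/p = √((1·δu/u)² + (1·δd/d)²) = √(0.0121 + 2.63e-05) = 0.110, so δp = 1420.
Q = p + s: δQ = √(δp² + δs²) = √(2.01e+06 + 5.66e+05) = 1610
Q = 21230, so δQ/Q = 1610/21230 = 0.0757.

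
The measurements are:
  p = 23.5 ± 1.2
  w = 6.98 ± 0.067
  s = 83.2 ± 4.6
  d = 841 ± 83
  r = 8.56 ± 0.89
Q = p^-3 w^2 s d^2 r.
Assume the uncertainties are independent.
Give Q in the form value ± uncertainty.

(1.89 ± 0.524) × 10^6

Each factor contributes (exponent × relative error)² to (δQ/Q)²:
  (-3·δp/p)² = (-3×0.0511)² = 0.0235;  (2·δw/w)² = (2×0.00960)² = 0.000369;  (1·δs/s)² = (1×0.0553)² = 0.00306;  (2·δd/d)² = (2×0.0987)² = 0.0390;  (1·δr/r)² = (1×0.104)² = 0.0108
δQ/Q = √(0.0767) = 0.277
Q = 1.89e+06, so δQ = 0.277 × 1.89e+06 = 5.24e+05.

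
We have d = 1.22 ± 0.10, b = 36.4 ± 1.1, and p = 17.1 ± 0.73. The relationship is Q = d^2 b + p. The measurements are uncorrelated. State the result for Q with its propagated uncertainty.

Let w = d^2·b = 54.2. δw/w = √((2·δd/d)² + (1·δb/b)²) = √(0.0269 + 0.000913) = 0.167, so δw = 9.03.
Q = w + p: δQ = √(δw² + δp²) = √(81.6 + 0.533) = 9.06
Q = 71.3.

71.3 ± 9.06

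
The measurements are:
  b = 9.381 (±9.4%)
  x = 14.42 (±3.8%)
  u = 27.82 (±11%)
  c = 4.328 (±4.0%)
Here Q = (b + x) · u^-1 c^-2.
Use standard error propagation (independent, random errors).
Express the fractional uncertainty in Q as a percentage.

Let w = b + x = 23.80. δw = √(δb² + δx²) = √(0.778 + 0.300) = 1.04, so δw/w = 0.0436.
Q is then a monomial in w, u, c:
δQ/Q = √((δw/w)² + (-1·δu/u)² + (-2·δc/c)²) = √(0.00190 + 0.0121 + 0.00640) = 0.143

14.3%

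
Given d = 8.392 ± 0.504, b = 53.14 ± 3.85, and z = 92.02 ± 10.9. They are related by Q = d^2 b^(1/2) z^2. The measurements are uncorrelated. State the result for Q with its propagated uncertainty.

For a monomial Q ∝ d^2, b^(1/2), z^2, fractional errors add in quadrature:
  (2·δd/d)² = (2×0.0601)² = 0.0144;  (½·δb/b)² = (0.5×0.0725)² = 0.00131;  (2·δz/z)² = (2×0.118)² = 0.0561
δQ/Q = √(0.0719) = 0.268
Q = 4.347e+06, so δQ = 0.268 × 4.347e+06 = 1.17e+06.

(4.347 ± 1.17) × 10^6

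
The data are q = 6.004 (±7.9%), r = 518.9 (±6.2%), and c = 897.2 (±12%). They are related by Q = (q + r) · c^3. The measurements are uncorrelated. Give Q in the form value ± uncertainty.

(3.791 ± 1.38) × 10^11

Let u = q + r = 524.9. δu = √(δq² + δr²) = √(0.225 + 1040) = 32.2, so δu/u = 0.0613.
Q is then a monomial in u, c:
δQ/Q = √((δu/u)² + (3·δc/c)²) = √(0.00376 + 0.130) = 0.365
Q = 3.791e+11, so δQ = 0.365 × 3.791e+11 = 1.38e+11.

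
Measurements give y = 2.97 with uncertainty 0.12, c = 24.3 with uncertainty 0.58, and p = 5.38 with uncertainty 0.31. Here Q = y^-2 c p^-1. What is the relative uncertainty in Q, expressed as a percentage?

10.2%

Q is a product of powers, so relative uncertainties combine in quadrature:
  (-2·δy/y)² = (-2×0.0404)² = 0.00653;  (1·δc/c)² = (1×0.0239)² = 0.000570;  (-1·δp/p)² = (-1×0.0576)² = 0.00332
δQ/Q = √(0.0104) = 0.102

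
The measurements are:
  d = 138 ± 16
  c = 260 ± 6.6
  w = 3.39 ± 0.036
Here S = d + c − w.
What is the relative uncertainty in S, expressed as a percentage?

4.39%

S is a linear combination, so absolute uncertainties add in quadrature:
  (δd)² = 256;  (δc)² = 43.6;  (δw)² = 0.00130
δS = √(300) = 17.3
S = 395, so δS/S = 17.3/395 = 0.0439.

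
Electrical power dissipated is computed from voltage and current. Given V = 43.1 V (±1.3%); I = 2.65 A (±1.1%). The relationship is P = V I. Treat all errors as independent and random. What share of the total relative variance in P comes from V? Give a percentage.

58.3%

(δP/P)² = (1·δV/V)² + (1·δI/I)²
  V term: (1×0.0130)² = 0.000169
  I term: (1×0.0110)² = 0.000121
Total = 0.000290. Share from V = 0.000169/0.000290 = 0.583.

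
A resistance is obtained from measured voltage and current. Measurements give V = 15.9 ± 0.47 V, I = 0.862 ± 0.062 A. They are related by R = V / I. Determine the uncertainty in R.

Each factor contributes (exponent × relative error)² to (δR/R)²:
  (1·δV/V)² = (1×0.0296)² = 0.000874;  (-1·δI/I)² = (-1×0.0719)² = 0.00517
δR/R = √(0.00605) = 0.0778
R = 18.4 Ω, so δR = 0.0778 × 18.4 = 1.43 Ω.

1.43 Ω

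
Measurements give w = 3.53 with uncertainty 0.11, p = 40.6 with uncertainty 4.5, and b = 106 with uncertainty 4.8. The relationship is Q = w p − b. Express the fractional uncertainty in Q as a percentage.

46.0%

Let h = w·p = 143. δh/h = √((1·δw/w)² + (1·δp/p)²) = √(0.000971 + 0.0123) = 0.115, so δh = 16.5.
Q = h − b: δQ = √(δh² + δb²) = √(272 + 23.0) = 17.2
Q = 37.3, so δQ/Q = 17.2/37.3 = 0.460.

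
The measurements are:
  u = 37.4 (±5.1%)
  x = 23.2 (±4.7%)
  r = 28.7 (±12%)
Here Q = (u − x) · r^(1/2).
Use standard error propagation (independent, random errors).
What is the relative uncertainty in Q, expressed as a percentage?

Let w = u − x = 14.2. δw = √(δu² + δx²) = √(3.64 + 1.19) = 2.20, so δw/w = 0.155.
Q is then a monomial in w, r:
δQ/Q = √((δw/w)² + (½·δr/r)²) = √(0.0239 + 0.00360) = 0.166

16.6%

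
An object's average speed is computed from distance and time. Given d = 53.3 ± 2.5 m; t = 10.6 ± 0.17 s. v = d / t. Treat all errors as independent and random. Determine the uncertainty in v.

0.249 m/s

Relative error in a monomial: (δv/v)² = Σ (nᵢ · δxᵢ/xᵢ)².
  (1·δd/d)² = (1×0.0469)² = 0.00220;  (-1·δt/t)² = (-1×0.0160)² = 0.000257
δv/v = √(0.00246) = 0.0496
v = 5.03 m/s, so δv = 0.0496 × 5.03 = 0.249 m/s.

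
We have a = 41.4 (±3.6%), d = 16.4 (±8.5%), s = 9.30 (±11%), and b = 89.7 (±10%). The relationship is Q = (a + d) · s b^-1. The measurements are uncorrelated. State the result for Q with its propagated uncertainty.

5.99 ± 0.916

Let u = a + d = 57.8. δu = √(δa² + δd²) = √(2.22 + 1.94) = 2.04, so δu/u = 0.0353.
Q is then a monomial in u, s, b:
δQ/Q = √((δu/u)² + (1·δs/s)² + (-1·δb/b)²) = √(0.00125 + 0.0121 + 0.0100) = 0.153
Q = 5.99, so δQ = 0.153 × 5.99 = 0.916.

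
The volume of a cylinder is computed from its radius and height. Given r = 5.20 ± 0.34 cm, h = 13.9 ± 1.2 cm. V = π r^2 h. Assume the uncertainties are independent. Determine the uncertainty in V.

For a monomial V ∝ r^2, h, fractional errors add in quadrature:
  (2·δr/r)² = (2×0.0654)² = 0.0171;  (1·δh/h)² = (1×0.0863)² = 0.00745
δV/V = √(0.0246) = 0.157
V = 1180 cm^3, so δV = 0.157 × 1180 = 185 cm^3.

185 cm^3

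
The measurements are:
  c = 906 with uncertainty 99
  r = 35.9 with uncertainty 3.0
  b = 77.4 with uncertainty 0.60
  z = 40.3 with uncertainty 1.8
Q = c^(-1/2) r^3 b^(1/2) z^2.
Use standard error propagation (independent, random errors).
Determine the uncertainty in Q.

Since Q is a product/quotient, work with relative uncertainties:
  (−½·δc/c)² = (-0.5×0.109)² = 0.00299;  (3·δr/r)² = (3×0.0836)² = 0.0628;  (½·δb/b)² = (0.5×0.00775)² = 1.5e-05;  (2·δz/z)² = (2×0.0447)² = 0.00798
δQ/Q = √(0.0738) = 0.272
Q = 2.2e+07, so δQ = 0.272 × 2.2e+07 = 5.97e+06.

5.97e+06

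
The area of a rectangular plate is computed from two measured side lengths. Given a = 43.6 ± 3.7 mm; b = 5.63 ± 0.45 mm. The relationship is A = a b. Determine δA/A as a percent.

Since A is a product/quotient, work with relative uncertainties:
  (1·δa/a)² = (1×0.0849)² = 0.00720;  (1·δb/b)² = (1×0.0799)² = 0.00639
δA/A = √(0.0136) = 0.117

11.7%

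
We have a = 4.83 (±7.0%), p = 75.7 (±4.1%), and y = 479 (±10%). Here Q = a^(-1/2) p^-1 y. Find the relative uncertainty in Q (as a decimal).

0.114

Q is a product of powers, so relative uncertainties combine in quadrature:
  (−½·δa/a)² = (-0.5×0.0700)² = 0.00123;  (-1·δp/p)² = (-1×0.0410)² = 0.00168;  (1·δy/y)² = (1×0.100)² = 0.0100
δQ/Q = √(0.0129) = 0.114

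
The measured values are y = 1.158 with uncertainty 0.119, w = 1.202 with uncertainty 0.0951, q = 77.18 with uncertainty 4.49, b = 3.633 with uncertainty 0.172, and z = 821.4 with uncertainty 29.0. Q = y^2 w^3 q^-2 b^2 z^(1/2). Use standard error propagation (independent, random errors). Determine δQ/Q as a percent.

Relative error in a monomial: (δQ/Q)² = Σ (nᵢ · δxᵢ/xᵢ)².
  (2·δy/y)² = (2×0.103)² = 0.0422;  (3·δw/w)² = (3×0.0791)² = 0.0563;  (-2·δq/q)² = (-2×0.0582)² = 0.0135;  (2·δb/b)² = (2×0.0473)² = 0.00897;  (½·δz/z)² = (0.5×0.0353)² = 0.000312
δQ/Q = √(0.121) = 0.348

34.8%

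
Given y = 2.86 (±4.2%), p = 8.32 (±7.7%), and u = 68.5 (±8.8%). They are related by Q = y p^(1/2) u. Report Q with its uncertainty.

565 ± 59.2

Q is a product of powers, so relative uncertainties combine in quadrature:
  (1·δy/y)² = (1×0.0420)² = 0.00176;  (½·δp/p)² = (0.5×0.0770)² = 0.00148;  (1·δu/u)² = (1×0.0880)² = 0.00774
δQ/Q = √(0.0110) = 0.105
Q = 565, so δQ = 0.105 × 565 = 59.2.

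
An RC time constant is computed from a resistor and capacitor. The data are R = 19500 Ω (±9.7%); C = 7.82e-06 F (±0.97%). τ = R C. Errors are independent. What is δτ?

Since τ is a product/quotient, work with relative uncertainties:
  (1·δR/R)² = (1×0.0970)² = 0.00941;  (1·δC/C)² = (1×0.00970)² = 9.41e-05
δτ/τ = √(0.00950) = 0.0975
τ = 0.152 s, so δτ = 0.0975 × 0.152 = 0.0149 s.

0.0149 s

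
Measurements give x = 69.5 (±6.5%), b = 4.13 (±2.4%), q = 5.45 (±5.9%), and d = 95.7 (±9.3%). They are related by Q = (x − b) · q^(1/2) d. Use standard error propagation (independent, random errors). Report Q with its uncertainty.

Let u = x − b = 65.4. δu = √(δx² + δb²) = √(20.4 + 0.00982) = 4.52, so δu/u = 0.0691.
Q is then a monomial in u, q, d:
δQ/Q = √((δu/u)² + (½·δq/q)² + (1·δd/d)²) = √(0.00478 + 0.000870 + 0.00865) = 0.120
Q = 14600, so δQ = 0.120 × 14600 = 1750.

14600 ± 1750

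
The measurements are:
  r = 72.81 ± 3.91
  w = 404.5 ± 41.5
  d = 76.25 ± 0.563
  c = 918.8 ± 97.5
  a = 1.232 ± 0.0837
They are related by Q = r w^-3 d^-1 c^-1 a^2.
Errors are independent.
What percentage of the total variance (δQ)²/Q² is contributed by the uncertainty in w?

(δQ/Q)² = (1·δr/r)² + (-3·δw/w)² + (-1·δd/d)² + (-1·δc/c)² + (2·δa/a)²
  r term: (1×0.0537)² = 0.00288
  w term: (-3×0.103)² = 0.0947
  d term: (-1×0.00738)² = 5.45e-05
  c term: (-1×0.106)² = 0.0113
  a term: (2×0.0679)² = 0.0185
Total = 0.127. Share from w = 0.0947/0.127 = 0.744.

74.4%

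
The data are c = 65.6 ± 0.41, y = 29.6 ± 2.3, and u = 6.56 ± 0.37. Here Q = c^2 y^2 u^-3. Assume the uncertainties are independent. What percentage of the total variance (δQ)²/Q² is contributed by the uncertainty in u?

(δQ/Q)² = (2·δc/c)² + (2·δy/y)² + (-3·δu/u)²
  c term: (2×0.00625)² = 0.000156
  y term: (2×0.0777)² = 0.0242
  u term: (-3×0.0564)² = 0.0286
Total = 0.0529. Share from u = 0.0286/0.0529 = 0.541.

54.1%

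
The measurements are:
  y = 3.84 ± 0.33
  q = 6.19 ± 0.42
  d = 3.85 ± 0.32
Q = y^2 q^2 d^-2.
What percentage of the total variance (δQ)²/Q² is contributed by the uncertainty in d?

36.6%

(δQ/Q)² = (2·δy/y)² + (2·δq/q)² + (-2·δd/d)²
  y term: (2×0.0859)² = 0.0295
  q term: (2×0.0679)² = 0.0184
  d term: (-2×0.0831)² = 0.0276
Total = 0.0756. Share from d = 0.0276/0.0756 = 0.366.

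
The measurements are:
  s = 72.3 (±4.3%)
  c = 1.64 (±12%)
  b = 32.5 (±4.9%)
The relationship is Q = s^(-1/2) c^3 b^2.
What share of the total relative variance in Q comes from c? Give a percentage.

(δQ/Q)² = (−½·δs/s)² + (3·δc/c)² + (2·δb/b)²
  s term: (-0.5×0.0430)² = 0.000462
  c term: (3×0.120)² = 0.130
  b term: (2×0.0490)² = 0.00960
Total = 0.140. Share from c = 0.130/0.140 = 0.928.

92.8%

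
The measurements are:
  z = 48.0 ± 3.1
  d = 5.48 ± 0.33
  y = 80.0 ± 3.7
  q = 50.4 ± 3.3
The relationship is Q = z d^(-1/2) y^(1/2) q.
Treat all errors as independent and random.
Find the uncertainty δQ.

920

For a monomial Q ∝ z, d^(-1/2), y^(1/2), q, fractional errors add in quadrature:
  (1·δz/z)² = (1×0.0646)² = 0.00417;  (−½·δd/d)² = (-0.5×0.0602)² = 0.000907;  (½·δy/y)² = (0.5×0.0462)² = 0.000535;  (1·δq/q)² = (1×0.0655)² = 0.00429
δQ/Q = √(0.00990) = 0.0995
Q = 9240, so δQ = 0.0995 × 9240 = 920.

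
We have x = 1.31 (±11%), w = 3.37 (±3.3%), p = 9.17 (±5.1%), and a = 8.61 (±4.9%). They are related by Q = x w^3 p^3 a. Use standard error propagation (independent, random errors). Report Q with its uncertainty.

(3.33 ± 0.727) × 10^5

Products/powers → add relative errors in quadrature, weighted by exponent:
  (1·δx/x)² = (1×0.110)² = 0.0121;  (3·δw/w)² = (3×0.0330)² = 0.00980;  (3·δp/p)² = (3×0.0510)² = 0.0234;  (1·δa/a)² = (1×0.0490)² = 0.00240
δQ/Q = √(0.0477) = 0.218
Q = 3.33e+05, so δQ = 0.218 × 3.33e+05 = 72700.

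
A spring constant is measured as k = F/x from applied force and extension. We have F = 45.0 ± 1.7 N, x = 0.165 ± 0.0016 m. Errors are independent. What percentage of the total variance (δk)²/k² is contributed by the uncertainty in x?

6.18%

(δk/k)² = (1·δF/F)² + (-1·δx/x)²
  F term: (1×0.0378)² = 0.00143
  x term: (-1×0.00970)² = 9.4e-05
Total = 0.00152. Share from x = 9.4e-05/0.00152 = 0.0618.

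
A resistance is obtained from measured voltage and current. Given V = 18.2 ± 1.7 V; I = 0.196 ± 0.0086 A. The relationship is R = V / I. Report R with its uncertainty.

Each factor contributes (exponent × relative error)² to (δR/R)²:
  (1·δV/V)² = (1×0.0934)² = 0.00872;  (-1·δI/I)² = (-1×0.0439)² = 0.00193
δR/R = √(0.0107) = 0.103
R = 92.9 Ω, so δR = 0.103 × 92.9 = 9.58 Ω.

92.9 ± 9.58 Ω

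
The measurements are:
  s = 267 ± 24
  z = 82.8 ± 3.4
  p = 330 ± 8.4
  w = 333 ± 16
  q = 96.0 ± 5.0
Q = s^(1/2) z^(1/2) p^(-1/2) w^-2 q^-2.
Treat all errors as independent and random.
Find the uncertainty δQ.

1.21e-09

Relative error in a monomial: (δQ/Q)² = Σ (nᵢ · δxᵢ/xᵢ)².
  (½·δs/s)² = (0.5×0.0899)² = 0.00202;  (½·δz/z)² = (0.5×0.0411)² = 0.000422;  (−½·δp/p)² = (-0.5×0.0255)² = 0.000162;  (-2·δw/w)² = (-2×0.0480)² = 0.00923;  (-2·δq/q)² = (-2×0.0521)² = 0.0109
δQ/Q = √(0.0227) = 0.151
Q = 8.01e-09, so δQ = 0.151 × 8.01e-09 = 1.21e-09.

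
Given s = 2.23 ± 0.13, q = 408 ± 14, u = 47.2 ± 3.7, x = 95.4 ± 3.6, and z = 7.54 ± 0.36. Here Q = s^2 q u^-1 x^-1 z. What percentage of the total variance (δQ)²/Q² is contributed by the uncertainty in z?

(δQ/Q)² = (2·δs/s)² + (1·δq/q)² + (-1·δu/u)² + (-1·δx/x)² + (1·δz/z)²
  s term: (2×0.0583)² = 0.0136
  q term: (1×0.0343)² = 0.00118
  u term: (-1×0.0784)² = 0.00614
  x term: (-1×0.0377)² = 0.00142
  z term: (1×0.0477)² = 0.00228
Total = 0.0246. Share from z = 0.00228/0.0246 = 0.0926.

9.26%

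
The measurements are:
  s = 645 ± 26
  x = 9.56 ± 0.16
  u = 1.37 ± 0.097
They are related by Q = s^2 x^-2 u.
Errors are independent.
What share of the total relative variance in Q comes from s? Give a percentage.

(δQ/Q)² = (2·δs/s)² + (-2·δx/x)² + (1·δu/u)²
  s term: (2×0.0403)² = 0.00650
  x term: (-2×0.0167)² = 0.00112
  u term: (1×0.0708)² = 0.00501
Total = 0.0126. Share from s = 0.00650/0.0126 = 0.514.

51.4%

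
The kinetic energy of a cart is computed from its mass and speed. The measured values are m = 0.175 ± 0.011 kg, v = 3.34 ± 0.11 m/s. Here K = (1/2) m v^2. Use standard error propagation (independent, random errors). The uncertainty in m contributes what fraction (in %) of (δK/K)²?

(δK/K)² = (1·δm/m)² + (2·δv/v)²
  m term: (1×0.0629)² = 0.00395
  v term: (2×0.0329)² = 0.00434
Total = 0.00829. Share from m = 0.00395/0.00829 = 0.477.

47.7%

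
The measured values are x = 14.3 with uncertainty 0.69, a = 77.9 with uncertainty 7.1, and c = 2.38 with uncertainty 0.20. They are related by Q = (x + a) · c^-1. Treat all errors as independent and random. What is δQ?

Let u = x + a = 92.2. δu = √(δx² + δa²) = √(0.476 + 50.4) = 7.13, so δu/u = 0.0774.
Q is then a monomial in u, c:
δQ/Q = √((δu/u)² + (-1·δc/c)²) = √(0.00599 + 0.00706) = 0.114
Q = 38.7, so δQ = 0.114 × 38.7 = 4.43.

4.43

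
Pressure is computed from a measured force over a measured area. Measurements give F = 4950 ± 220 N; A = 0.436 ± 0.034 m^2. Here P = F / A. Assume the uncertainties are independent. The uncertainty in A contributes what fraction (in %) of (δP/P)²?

(δP/P)² = (1·δF/F)² + (-1·δA/A)²
  F term: (1×0.0444)² = 0.00198
  A term: (-1×0.0780)² = 0.00608
Total = 0.00806. Share from A = 0.00608/0.00806 = 0.755.

75.5%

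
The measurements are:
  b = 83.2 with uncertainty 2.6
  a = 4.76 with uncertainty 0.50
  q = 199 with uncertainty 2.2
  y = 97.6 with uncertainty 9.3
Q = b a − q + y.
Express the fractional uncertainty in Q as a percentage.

15.1%

Let p = b·a = 396. δp/p = √((1·δb/b)² + (1·δa/a)²) = √(0.000977 + 0.0110) = 0.110, so δp = 43.4.
Q = p − q + y: δQ = √(δp² + δq² + δy²) = √(1880 + 4.84 + 86.5) = 44.4
Q = 295, so δQ/Q = 44.4/295 = 0.151.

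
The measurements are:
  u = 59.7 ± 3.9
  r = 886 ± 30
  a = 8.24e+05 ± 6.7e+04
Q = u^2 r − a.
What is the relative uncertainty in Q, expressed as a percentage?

Let p = u^2·r = 3.16e+06. δp/p = √((2·δu/u)² + (1·δr/r)²) = √(0.0171 + 0.00115) = 0.135, so δp = 4.26e+05.
Q = p − a: δQ = √(δp² + δa²) = √(1.82e+11 + 4.49e+09) = 4.31e+05
Q = 2.33e+06, so δQ/Q = 4.31e+05/2.33e+06 = 0.185.

18.5%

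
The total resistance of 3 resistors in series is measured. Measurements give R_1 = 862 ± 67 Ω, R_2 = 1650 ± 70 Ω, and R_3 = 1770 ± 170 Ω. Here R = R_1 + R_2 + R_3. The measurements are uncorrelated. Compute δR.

196 Ω

Each term contributes (cᵢ δxᵢ)² to (δR)²:
  (δR_1)² = 4490;  (δR_2)² = 4900;  (δR_3)² = 28900
δR = √(38300) = 196 Ω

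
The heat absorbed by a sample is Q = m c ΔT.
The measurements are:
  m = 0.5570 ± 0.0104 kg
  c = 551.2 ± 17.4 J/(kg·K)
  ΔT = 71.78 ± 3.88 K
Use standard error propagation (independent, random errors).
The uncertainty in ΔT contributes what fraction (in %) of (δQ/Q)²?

(δQ/Q)² = (1·δm/m)² + (1·δc/c)² + (1·δΔT/ΔT)²
  m term: (1×0.0187)² = 0.000349
  c term: (1×0.0316)² = 0.000997
  ΔT term: (1×0.0541)² = 0.00292
Total = 0.00427. Share from ΔT = 0.00292/0.00427 = 0.685.

68.5%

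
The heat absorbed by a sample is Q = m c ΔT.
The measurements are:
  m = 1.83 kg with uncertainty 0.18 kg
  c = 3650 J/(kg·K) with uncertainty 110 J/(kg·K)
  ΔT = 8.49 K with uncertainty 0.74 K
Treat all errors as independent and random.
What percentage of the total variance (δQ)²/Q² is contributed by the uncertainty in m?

53.2%

(δQ/Q)² = (1·δm/m)² + (1·δc/c)² + (1·δΔT/ΔT)²
  m term: (1×0.0984)² = 0.00967
  c term: (1×0.0301)² = 0.000908
  ΔT term: (1×0.0872)² = 0.00760
Total = 0.0182. Share from m = 0.00967/0.0182 = 0.532.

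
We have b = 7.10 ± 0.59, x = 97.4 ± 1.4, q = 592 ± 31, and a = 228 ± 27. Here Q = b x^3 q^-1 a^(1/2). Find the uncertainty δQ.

For a monomial Q ∝ b, x^3, q^-1, a^(1/2), fractional errors add in quadrature:
  (1·δb/b)² = (1×0.0831)² = 0.00691;  (3·δx/x)² = (3×0.0144)² = 0.00186;  (-1·δq/q)² = (-1×0.0524)² = 0.00274;  (½·δa/a)² = (0.5×0.118)² = 0.00351
δQ/Q = √(0.0150) = 0.123
Q = 1.67e+05, so δQ = 0.123 × 1.67e+05 = 20500.

20500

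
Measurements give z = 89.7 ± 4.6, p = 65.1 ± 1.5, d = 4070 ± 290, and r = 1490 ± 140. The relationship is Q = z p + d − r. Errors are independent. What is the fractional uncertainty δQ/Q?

Let w = z·p = 5840. δw/w = √((1·δz/z)² + (1·δp/p)²) = √(0.00263 + 0.000531) = 0.0562, so δw = 328.
Q = w + d − r: δQ = √(δw² + δd² + δr²) = √(1.08e+05 + 84100 + 19600) = 460
Q = 8420, so δQ/Q = 460/8420 = 0.0546.

0.0546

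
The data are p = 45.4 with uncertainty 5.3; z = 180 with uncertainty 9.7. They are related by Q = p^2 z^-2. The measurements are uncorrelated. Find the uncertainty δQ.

0.0164

Since Q is a product/quotient, work with relative uncertainties:
  (2·δp/p)² = (2×0.117)² = 0.0545;  (-2·δz/z)² = (-2×0.0539)² = 0.0116
δQ/Q = √(0.0661) = 0.257
Q = 0.0636, so δQ = 0.257 × 0.0636 = 0.0164.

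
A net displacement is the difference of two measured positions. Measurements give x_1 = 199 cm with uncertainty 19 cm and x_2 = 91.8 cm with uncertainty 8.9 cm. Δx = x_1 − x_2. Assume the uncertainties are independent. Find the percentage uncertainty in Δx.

For a sum/difference, combine absolute errors in quadrature:
  (δx_1)² = 361;  (δx_2)² = 79.2
δΔx = √(440) = 21.0 cm
Δx = 107 cm, so δΔx/Δx = 21.0/107 = 0.196.

19.6%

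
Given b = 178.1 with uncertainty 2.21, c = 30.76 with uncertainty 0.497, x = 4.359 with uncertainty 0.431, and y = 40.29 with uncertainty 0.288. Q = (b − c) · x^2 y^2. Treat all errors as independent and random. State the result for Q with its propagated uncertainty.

(4.545 ± 0.904) × 10^6

Let u = b − c = 147.3. δu = √(δb² + δc²) = √(4.88 + 0.247) = 2.27, so δu/u = 0.0154.
Q is then a monomial in u, x, y:
δQ/Q = √((δu/u)² + (2·δx/x)² + (2·δy/y)²) = √(0.000236 + 0.0391 + 0.000204) = 0.199
Q = 4.545e+06, so δQ = 0.199 × 4.545e+06 = 9.04e+05.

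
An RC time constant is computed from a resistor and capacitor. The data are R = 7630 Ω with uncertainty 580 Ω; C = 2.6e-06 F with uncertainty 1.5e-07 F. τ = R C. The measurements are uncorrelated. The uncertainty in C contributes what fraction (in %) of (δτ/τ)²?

36.5%

(δτ/τ)² = (1·δR/R)² + (1·δC/C)²
  R term: (1×0.0760)² = 0.00578
  C term: (1×0.0577)² = 0.00333
Total = 0.00911. Share from C = 0.00333/0.00911 = 0.365.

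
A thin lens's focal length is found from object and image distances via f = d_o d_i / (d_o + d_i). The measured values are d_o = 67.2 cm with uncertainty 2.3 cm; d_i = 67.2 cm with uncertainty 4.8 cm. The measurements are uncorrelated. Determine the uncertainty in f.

∂f/∂d_o = (d_i/(d_o+d_i))² = 0.250;  ∂f/∂d_i = (d_o/(d_o+d_i))² = 0.250
δf = √((∂f/∂d_o · δd_o)² + (∂f/∂d_i · δd_i)²) = √(0.331 + 1.44) = 1.33 cm

1.33 cm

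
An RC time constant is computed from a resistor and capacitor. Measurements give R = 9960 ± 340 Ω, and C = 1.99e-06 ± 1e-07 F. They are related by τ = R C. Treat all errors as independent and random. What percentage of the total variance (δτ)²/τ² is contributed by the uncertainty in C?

(δτ/τ)² = (1·δR/R)² + (1·δC/C)²
  R term: (1×0.0341)² = 0.00117
  C term: (1×0.0503)² = 0.00253
Total = 0.00369. Share from C = 0.00253/0.00369 = 0.684.

68.4%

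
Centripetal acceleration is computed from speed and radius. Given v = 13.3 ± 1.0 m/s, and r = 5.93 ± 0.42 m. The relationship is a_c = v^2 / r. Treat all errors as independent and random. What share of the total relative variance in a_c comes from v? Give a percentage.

81.8%

(δa_c/a_c)² = (2·δv/v)² + (-1·δr/r)²
  v term: (2×0.0752)² = 0.0226
  r term: (-1×0.0708)² = 0.00502
Total = 0.0276. Share from v = 0.0226/0.0276 = 0.818.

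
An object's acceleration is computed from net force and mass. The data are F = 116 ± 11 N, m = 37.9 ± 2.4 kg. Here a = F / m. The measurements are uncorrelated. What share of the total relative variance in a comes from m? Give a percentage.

30.8%

(δa/a)² = (1·δF/F)² + (-1·δm/m)²
  F term: (1×0.0948)² = 0.00899
  m term: (-1×0.0633)² = 0.00401
Total = 0.0130. Share from m = 0.00401/0.0130 = 0.308.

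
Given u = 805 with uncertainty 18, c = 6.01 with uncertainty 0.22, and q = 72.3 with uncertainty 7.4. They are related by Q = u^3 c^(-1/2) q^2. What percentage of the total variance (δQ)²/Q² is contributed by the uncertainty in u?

(δQ/Q)² = (3·δu/u)² + (−½·δc/c)² + (2·δq/q)²
  u term: (3×0.0224)² = 0.00450
  c term: (-0.5×0.0366)² = 0.000335
  q term: (2×0.102)² = 0.0419
Total = 0.0467. Share from u = 0.00450/0.0467 = 0.0963.

9.63%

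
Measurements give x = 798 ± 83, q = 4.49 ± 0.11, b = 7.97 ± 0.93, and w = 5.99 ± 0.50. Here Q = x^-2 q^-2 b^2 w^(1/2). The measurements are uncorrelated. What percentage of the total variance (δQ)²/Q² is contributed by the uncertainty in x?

42.5%

(δQ/Q)² = (-2·δx/x)² + (-2·δq/q)² + (2·δb/b)² + (½·δw/w)²
  x term: (-2×0.104)² = 0.0433
  q term: (-2×0.0245)² = 0.00240
  b term: (2×0.117)² = 0.0545
  w term: (0.5×0.0835)² = 0.00174
Total = 0.102. Share from x = 0.0433/0.102 = 0.425.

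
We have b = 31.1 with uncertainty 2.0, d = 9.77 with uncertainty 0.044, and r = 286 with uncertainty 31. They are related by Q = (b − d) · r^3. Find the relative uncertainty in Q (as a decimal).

Let u = b − d = 21.3. δu = √(δb² + δd²) = √(4.00 + 0.00194) = 2.00, so δu/u = 0.0938.
Q is then a monomial in u, r:
δQ/Q = √((δu/u)² + (3·δr/r)²) = √(0.00880 + 0.106) = 0.338

0.338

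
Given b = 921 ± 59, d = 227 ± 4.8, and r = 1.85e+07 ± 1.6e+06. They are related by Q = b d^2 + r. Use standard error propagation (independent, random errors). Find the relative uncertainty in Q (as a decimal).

Let p = b·d^2 = 4.75e+07. δp/p = √((1·δb/b)² + (2·δd/d)²) = √(0.00410 + 0.00179) = 0.0768, so δp = 3.64e+06.
Q = p + r: δQ = √(δp² + δr²) = √(1.33e+13 + 2.56e+12) = 3.98e+06
Q = 6.6e+07, so δQ/Q = 3.98e+06/6.6e+07 = 0.0603.

0.0603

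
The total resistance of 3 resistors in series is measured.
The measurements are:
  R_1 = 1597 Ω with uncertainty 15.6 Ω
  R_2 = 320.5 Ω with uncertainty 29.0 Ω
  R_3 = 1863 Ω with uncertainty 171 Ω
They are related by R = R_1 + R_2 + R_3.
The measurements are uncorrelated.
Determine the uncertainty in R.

174 Ω

R is a linear combination, so absolute uncertainties add in quadrature:
  (δR_1)² = 243;  (δR_2)² = 841;  (δR_3)² = 29200
δR = √(30300) = 174 Ω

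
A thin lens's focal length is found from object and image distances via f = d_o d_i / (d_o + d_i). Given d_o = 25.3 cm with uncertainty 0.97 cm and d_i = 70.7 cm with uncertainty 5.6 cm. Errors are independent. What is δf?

∂f/∂d_o = (d_i/(d_o+d_i))² = 0.542;  ∂f/∂d_i = (d_o/(d_o+d_i))² = 0.0695
δf = √((∂f/∂d_o · δd_o)² + (∂f/∂d_i · δd_i)²) = √(0.277 + 0.151) = 0.654 cm

0.654 cm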